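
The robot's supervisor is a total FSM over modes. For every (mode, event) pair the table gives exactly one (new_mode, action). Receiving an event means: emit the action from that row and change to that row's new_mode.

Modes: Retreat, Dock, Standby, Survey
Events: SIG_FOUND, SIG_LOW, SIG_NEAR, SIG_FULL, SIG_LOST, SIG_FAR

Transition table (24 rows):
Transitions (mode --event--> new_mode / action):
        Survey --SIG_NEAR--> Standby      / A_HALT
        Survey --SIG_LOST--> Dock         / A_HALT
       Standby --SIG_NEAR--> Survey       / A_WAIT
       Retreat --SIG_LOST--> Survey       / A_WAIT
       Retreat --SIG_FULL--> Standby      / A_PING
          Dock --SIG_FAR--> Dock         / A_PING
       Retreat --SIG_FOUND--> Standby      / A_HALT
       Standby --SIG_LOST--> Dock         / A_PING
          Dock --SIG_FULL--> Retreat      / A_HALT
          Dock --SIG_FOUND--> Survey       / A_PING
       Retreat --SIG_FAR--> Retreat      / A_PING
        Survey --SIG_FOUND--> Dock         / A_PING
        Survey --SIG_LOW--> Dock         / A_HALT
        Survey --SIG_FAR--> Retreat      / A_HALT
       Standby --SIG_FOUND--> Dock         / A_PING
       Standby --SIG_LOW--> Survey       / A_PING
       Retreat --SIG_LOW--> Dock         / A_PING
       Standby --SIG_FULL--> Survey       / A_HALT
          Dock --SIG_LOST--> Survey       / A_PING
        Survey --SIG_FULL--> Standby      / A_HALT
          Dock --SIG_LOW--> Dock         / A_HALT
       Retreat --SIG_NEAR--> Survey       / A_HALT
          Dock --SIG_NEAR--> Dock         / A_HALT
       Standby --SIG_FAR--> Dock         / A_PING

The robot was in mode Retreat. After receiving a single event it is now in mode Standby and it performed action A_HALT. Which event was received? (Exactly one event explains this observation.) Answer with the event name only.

SIG_FOUND

try SIG_FOUND: (Retreat, SIG_FOUND) → (Standby, A_HALT)  ← matches
try SIG_LOW: (Retreat, SIG_LOW) → (Dock, A_PING)
try SIG_NEAR: (Retreat, SIG_NEAR) → (Survey, A_HALT)
try SIG_FULL: (Retreat, SIG_FULL) → (Standby, A_PING)
try SIG_LOST: (Retreat, SIG_LOST) → (Survey, A_WAIT)
try SIG_FAR: (Retreat, SIG_FAR) → (Retreat, A_PING)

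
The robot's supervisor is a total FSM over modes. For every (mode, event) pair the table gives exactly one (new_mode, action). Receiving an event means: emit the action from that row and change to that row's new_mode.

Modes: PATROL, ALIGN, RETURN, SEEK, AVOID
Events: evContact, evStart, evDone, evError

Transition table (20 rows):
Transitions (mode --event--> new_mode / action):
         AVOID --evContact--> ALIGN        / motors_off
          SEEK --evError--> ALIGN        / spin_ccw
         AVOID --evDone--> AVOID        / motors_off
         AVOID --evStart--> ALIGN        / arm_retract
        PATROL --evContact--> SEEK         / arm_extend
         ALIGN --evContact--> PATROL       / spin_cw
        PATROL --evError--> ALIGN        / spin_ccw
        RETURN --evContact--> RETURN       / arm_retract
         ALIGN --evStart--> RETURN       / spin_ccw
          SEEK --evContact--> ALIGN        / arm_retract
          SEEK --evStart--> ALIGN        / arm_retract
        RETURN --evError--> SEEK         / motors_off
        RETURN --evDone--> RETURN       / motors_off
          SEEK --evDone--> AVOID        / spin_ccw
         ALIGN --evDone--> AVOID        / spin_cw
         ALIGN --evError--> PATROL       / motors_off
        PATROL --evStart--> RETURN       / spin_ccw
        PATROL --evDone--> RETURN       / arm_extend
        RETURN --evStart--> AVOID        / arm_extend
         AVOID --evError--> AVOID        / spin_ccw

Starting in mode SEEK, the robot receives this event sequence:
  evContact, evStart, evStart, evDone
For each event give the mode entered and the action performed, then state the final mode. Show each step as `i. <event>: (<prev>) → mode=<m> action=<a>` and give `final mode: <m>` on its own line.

1. evContact: (SEEK) → mode=ALIGN action=arm_retract
2. evStart: (ALIGN) → mode=RETURN action=spin_ccw
3. evStart: (RETURN) → mode=AVOID action=arm_extend
4. evDone: (AVOID) → mode=AVOID action=motors_off

final mode: AVOID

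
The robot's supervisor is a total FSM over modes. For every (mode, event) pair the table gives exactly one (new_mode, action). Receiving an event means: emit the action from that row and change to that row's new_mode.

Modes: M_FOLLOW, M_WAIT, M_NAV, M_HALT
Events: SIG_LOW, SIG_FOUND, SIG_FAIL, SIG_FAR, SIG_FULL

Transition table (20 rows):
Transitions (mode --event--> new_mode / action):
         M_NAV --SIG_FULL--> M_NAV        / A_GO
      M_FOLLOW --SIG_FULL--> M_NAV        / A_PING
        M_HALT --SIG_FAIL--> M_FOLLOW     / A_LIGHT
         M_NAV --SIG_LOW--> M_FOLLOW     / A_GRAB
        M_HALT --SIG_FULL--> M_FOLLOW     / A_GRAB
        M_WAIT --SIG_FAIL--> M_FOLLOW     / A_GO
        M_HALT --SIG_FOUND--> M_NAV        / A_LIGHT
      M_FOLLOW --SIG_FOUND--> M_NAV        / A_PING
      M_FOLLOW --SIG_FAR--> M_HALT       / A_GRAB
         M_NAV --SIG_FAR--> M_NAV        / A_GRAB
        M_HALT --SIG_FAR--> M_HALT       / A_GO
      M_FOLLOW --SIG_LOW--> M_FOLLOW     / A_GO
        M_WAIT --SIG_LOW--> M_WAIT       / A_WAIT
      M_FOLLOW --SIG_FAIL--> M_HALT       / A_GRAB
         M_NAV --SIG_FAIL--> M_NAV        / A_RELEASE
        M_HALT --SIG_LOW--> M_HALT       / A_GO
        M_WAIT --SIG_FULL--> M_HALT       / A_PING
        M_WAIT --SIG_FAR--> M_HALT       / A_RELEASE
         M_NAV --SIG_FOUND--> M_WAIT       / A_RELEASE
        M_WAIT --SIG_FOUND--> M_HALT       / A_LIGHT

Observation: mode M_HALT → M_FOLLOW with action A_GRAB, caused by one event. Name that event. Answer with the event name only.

SIG_FULL

try SIG_LOW: (M_HALT, SIG_LOW) → (M_HALT, A_GO)
try SIG_FOUND: (M_HALT, SIG_FOUND) → (M_NAV, A_LIGHT)
try SIG_FAIL: (M_HALT, SIG_FAIL) → (M_FOLLOW, A_LIGHT)
try SIG_FAR: (M_HALT, SIG_FAR) → (M_HALT, A_GO)
try SIG_FULL: (M_HALT, SIG_FULL) → (M_FOLLOW, A_GRAB)  ← matches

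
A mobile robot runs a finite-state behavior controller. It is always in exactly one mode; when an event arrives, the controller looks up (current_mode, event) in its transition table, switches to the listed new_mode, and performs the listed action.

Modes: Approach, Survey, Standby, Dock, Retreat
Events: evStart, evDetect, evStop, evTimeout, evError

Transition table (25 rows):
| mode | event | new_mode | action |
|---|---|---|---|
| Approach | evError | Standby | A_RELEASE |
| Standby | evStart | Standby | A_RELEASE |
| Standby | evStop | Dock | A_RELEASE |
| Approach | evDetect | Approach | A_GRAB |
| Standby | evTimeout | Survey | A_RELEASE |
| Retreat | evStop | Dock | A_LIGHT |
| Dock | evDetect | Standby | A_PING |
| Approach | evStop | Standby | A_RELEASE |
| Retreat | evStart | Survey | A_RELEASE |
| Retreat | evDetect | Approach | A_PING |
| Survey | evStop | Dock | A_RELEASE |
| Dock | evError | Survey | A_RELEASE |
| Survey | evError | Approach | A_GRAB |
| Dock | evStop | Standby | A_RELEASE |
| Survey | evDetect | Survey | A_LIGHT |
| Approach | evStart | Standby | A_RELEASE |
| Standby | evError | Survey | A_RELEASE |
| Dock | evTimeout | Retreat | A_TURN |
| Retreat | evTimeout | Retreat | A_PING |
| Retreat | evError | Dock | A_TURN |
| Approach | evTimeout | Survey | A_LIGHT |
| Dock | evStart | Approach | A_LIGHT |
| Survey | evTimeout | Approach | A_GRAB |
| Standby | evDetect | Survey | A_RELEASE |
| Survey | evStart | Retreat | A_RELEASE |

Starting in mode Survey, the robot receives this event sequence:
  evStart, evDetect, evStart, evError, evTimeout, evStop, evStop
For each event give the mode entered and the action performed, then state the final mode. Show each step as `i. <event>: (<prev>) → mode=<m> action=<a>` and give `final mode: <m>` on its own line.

1. evStart: (Survey) → mode=Retreat action=A_RELEASE
2. evDetect: (Retreat) → mode=Approach action=A_PING
3. evStart: (Approach) → mode=Standby action=A_RELEASE
4. evError: (Standby) → mode=Survey action=A_RELEASE
5. evTimeout: (Survey) → mode=Approach action=A_GRAB
6. evStop: (Approach) → mode=Standby action=A_RELEASE
7. evStop: (Standby) → mode=Dock action=A_RELEASE

final mode: Dock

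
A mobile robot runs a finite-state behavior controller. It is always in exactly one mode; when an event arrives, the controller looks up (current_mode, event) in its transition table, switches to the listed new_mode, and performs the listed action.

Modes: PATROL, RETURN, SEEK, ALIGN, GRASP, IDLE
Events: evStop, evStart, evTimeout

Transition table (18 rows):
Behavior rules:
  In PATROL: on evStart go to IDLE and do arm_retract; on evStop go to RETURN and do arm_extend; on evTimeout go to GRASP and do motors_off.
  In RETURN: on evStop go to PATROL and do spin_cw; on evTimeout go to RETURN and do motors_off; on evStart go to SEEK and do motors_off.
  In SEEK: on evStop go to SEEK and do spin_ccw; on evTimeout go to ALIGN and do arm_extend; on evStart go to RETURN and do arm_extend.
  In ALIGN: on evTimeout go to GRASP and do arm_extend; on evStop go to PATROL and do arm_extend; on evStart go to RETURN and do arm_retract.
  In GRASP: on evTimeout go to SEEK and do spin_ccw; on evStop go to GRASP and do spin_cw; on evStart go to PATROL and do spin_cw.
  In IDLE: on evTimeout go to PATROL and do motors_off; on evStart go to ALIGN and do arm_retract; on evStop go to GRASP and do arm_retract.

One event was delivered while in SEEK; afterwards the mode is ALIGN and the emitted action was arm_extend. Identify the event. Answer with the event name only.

evTimeout

try evStop: (SEEK, evStop) → (SEEK, spin_ccw)
try evStart: (SEEK, evStart) → (RETURN, arm_extend)
try evTimeout: (SEEK, evTimeout) → (ALIGN, arm_extend)  ← matches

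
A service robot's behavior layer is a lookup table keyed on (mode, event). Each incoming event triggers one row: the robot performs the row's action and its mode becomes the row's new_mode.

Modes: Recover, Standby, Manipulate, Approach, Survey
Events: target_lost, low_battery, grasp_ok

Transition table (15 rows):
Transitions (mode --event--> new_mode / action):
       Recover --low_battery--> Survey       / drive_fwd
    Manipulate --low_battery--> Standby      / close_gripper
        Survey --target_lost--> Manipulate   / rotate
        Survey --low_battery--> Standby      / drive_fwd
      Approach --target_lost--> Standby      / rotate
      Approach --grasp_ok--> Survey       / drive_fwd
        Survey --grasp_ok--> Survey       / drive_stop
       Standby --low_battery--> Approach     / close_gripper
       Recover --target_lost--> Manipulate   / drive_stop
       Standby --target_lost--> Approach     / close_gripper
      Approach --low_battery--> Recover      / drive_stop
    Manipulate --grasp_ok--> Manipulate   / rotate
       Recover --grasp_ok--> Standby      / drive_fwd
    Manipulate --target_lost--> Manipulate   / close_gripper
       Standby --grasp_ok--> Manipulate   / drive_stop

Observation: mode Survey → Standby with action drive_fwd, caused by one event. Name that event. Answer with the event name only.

low_battery

try target_lost: (Survey, target_lost) → (Manipulate, rotate)
try low_battery: (Survey, low_battery) → (Standby, drive_fwd)  ← matches
try grasp_ok: (Survey, grasp_ok) → (Survey, drive_stop)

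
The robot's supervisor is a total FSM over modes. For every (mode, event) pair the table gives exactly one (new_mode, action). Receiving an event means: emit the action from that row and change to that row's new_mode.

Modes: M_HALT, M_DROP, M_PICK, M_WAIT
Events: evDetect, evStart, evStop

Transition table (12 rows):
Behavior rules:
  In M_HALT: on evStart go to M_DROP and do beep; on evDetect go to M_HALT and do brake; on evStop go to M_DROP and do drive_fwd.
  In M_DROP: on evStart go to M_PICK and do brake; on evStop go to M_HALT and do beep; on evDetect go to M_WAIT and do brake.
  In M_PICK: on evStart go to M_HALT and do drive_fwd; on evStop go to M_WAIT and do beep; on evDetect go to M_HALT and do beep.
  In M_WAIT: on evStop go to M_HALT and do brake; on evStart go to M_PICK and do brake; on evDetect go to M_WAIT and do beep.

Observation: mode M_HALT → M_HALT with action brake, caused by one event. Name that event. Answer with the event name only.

evDetect

try evDetect: (M_HALT, evDetect) → (M_HALT, brake)  ← matches
try evStart: (M_HALT, evStart) → (M_DROP, beep)
try evStop: (M_HALT, evStop) → (M_DROP, drive_fwd)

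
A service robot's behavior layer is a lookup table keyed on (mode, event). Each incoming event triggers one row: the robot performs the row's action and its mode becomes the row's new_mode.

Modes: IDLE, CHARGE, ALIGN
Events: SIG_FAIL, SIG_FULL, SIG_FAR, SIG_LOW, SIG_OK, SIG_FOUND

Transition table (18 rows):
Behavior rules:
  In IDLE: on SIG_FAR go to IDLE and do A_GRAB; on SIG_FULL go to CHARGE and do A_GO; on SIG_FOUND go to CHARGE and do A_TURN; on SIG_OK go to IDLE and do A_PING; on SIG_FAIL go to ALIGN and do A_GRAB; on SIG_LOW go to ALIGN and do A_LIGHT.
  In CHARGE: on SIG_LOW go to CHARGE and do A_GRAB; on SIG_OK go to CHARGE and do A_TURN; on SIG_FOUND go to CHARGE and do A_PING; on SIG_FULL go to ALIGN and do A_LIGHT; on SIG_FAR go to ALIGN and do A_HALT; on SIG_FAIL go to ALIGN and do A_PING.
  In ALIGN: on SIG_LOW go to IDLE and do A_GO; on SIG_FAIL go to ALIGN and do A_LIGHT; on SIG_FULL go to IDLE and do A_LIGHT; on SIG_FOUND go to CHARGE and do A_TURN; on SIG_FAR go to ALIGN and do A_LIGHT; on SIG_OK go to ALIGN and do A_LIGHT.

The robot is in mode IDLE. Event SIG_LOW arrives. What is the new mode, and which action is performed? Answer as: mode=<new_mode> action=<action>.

current mode = IDLE; filter table to that mode:
  (IDLE, SIG_FAR) → (IDLE, A_GRAB)
  (IDLE, SIG_FULL) → (CHARGE, A_GO)
  (IDLE, SIG_FOUND) → (CHARGE, A_TURN)
  (IDLE, SIG_OK) → (IDLE, A_PING)
  (IDLE, SIG_FAIL) → (ALIGN, A_GRAB)
  (IDLE, SIG_LOW) → (ALIGN, A_LIGHT)  ← event matches
event = SIG_LOW selects (ALIGN, A_LIGHT)

mode=ALIGN action=A_LIGHT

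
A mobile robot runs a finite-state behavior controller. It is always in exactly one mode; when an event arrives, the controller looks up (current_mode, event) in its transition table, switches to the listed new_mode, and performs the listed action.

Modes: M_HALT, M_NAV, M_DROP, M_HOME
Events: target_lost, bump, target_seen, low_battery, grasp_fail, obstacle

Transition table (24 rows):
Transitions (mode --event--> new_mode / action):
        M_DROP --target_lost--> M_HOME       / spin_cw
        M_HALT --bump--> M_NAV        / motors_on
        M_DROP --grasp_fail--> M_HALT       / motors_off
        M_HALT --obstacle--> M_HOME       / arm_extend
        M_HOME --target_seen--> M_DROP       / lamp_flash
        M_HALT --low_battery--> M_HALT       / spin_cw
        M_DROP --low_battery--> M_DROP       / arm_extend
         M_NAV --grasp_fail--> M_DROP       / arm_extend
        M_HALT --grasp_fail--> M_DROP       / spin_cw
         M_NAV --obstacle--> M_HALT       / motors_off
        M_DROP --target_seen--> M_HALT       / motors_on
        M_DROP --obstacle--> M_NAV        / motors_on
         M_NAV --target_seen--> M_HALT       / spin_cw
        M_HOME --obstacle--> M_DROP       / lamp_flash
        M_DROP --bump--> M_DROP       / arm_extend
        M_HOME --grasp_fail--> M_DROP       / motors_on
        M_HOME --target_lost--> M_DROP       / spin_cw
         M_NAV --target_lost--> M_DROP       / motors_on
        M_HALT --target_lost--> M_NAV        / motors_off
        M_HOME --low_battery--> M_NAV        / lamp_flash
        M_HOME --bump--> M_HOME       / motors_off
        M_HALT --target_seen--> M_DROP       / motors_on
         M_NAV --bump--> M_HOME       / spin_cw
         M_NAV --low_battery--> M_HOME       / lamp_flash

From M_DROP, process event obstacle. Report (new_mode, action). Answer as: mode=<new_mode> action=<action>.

mode=M_NAV action=motors_on

current mode = M_DROP; filter table to that mode:
  (M_DROP, target_lost) → (M_HOME, spin_cw)
  (M_DROP, grasp_fail) → (M_HALT, motors_off)
  (M_DROP, low_battery) → (M_DROP, arm_extend)
  (M_DROP, target_seen) → (M_HALT, motors_on)
  (M_DROP, obstacle) → (M_NAV, motors_on)  ← event matches
  (M_DROP, bump) → (M_DROP, arm_extend)
event = obstacle selects (M_NAV, motors_on)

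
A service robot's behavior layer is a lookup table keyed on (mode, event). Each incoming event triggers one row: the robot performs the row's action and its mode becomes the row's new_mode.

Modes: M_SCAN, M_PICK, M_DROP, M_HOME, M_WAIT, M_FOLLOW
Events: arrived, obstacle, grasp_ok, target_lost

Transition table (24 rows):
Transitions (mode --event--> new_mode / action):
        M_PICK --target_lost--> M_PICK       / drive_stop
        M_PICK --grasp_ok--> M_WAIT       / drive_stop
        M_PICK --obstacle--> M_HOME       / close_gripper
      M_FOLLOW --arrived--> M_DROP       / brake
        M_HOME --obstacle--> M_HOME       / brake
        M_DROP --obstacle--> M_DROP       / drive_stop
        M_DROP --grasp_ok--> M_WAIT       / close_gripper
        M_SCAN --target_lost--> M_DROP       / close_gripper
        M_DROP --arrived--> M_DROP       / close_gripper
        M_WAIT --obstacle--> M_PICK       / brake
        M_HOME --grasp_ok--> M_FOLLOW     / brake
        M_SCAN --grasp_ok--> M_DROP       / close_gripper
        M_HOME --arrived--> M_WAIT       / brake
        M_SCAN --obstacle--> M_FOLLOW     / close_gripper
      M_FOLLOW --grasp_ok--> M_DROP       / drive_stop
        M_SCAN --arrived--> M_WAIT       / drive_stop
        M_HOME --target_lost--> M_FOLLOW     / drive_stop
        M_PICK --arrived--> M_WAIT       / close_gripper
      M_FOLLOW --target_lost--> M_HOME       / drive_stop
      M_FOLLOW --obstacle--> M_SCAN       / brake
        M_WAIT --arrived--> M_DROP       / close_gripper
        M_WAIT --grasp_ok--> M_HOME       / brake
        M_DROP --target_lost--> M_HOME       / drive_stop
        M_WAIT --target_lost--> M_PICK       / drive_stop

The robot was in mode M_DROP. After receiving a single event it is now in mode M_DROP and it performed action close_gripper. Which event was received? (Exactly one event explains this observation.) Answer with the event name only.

try arrived: (M_DROP, arrived) → (M_DROP, close_gripper)  ← matches
try obstacle: (M_DROP, obstacle) → (M_DROP, drive_stop)
try grasp_ok: (M_DROP, grasp_ok) → (M_WAIT, close_gripper)
try target_lost: (M_DROP, target_lost) → (M_HOME, drive_stop)

arrived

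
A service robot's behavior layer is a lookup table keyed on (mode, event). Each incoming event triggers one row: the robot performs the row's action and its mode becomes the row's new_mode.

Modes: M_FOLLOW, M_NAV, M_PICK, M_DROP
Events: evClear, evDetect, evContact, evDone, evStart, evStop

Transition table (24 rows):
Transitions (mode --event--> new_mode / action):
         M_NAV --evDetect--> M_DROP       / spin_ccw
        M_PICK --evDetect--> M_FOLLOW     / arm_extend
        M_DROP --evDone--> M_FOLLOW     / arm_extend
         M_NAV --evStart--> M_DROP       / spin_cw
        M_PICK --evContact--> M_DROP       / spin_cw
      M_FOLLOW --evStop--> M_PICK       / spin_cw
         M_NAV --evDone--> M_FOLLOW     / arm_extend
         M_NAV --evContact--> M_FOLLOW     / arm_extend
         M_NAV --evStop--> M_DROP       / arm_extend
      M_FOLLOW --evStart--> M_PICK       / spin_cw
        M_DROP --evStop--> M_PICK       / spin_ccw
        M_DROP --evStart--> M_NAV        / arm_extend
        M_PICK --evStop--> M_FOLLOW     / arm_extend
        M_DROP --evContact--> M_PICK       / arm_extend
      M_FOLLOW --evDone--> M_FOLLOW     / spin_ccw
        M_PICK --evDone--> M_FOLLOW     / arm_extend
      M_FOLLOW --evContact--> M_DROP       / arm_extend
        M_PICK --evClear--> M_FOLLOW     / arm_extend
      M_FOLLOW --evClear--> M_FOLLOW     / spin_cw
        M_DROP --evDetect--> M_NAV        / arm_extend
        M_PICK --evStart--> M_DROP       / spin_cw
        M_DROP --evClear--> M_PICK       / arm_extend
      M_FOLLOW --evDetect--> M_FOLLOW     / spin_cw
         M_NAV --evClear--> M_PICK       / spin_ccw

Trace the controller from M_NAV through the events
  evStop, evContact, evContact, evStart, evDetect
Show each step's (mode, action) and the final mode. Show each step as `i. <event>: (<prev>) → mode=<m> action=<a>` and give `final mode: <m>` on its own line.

final mode: M_DROP

1. evStop: (M_NAV) → mode=M_DROP action=arm_extend
2. evContact: (M_DROP) → mode=M_PICK action=arm_extend
3. evContact: (M_PICK) → mode=M_DROP action=spin_cw
4. evStart: (M_DROP) → mode=M_NAV action=arm_extend
5. evDetect: (M_NAV) → mode=M_DROP action=spin_ccw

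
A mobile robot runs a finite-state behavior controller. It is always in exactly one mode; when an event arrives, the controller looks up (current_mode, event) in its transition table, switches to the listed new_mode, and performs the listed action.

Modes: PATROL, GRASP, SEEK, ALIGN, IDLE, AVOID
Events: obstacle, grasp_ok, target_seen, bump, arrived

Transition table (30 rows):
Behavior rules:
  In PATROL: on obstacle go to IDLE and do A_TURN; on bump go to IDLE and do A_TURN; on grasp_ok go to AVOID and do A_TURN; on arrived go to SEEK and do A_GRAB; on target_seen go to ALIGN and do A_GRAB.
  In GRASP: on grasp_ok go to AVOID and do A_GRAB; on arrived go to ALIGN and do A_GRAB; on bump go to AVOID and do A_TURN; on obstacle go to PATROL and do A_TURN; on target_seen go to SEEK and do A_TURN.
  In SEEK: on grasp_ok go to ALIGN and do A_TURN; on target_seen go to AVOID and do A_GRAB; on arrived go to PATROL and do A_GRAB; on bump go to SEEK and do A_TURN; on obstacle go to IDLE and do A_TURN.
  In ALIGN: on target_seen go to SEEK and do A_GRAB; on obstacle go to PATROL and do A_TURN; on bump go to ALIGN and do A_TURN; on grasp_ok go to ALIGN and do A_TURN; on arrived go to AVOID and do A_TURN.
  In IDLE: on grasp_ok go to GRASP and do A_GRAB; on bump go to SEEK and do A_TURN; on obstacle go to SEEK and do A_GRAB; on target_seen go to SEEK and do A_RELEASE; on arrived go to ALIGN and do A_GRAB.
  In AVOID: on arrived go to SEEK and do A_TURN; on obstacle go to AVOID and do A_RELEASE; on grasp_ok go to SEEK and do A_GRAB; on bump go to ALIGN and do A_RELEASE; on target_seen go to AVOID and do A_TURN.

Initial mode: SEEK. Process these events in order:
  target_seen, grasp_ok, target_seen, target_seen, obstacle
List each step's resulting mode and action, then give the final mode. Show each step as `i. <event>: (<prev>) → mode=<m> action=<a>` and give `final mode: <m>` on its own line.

final mode: AVOID

1. target_seen: (SEEK) → mode=AVOID action=A_GRAB
2. grasp_ok: (AVOID) → mode=SEEK action=A_GRAB
3. target_seen: (SEEK) → mode=AVOID action=A_GRAB
4. target_seen: (AVOID) → mode=AVOID action=A_TURN
5. obstacle: (AVOID) → mode=AVOID action=A_RELEASE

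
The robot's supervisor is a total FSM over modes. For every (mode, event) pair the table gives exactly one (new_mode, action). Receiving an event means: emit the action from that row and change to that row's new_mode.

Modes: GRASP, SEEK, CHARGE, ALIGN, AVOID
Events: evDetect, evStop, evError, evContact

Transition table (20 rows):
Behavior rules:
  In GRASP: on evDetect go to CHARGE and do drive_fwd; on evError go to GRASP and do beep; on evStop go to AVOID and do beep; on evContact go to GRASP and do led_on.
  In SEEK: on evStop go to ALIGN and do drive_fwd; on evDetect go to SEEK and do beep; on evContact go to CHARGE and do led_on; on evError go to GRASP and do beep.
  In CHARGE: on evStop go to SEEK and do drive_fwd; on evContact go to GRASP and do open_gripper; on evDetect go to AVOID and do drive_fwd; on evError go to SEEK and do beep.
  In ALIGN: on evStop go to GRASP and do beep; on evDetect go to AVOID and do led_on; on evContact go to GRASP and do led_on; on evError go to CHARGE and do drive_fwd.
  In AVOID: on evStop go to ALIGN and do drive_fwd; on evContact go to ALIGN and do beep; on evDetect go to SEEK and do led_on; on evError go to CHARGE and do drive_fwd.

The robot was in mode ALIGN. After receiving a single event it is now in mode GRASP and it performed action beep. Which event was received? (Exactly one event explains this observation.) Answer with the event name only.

evStop

try evDetect: (ALIGN, evDetect) → (AVOID, led_on)
try evStop: (ALIGN, evStop) → (GRASP, beep)  ← matches
try evError: (ALIGN, evError) → (CHARGE, drive_fwd)
try evContact: (ALIGN, evContact) → (GRASP, led_on)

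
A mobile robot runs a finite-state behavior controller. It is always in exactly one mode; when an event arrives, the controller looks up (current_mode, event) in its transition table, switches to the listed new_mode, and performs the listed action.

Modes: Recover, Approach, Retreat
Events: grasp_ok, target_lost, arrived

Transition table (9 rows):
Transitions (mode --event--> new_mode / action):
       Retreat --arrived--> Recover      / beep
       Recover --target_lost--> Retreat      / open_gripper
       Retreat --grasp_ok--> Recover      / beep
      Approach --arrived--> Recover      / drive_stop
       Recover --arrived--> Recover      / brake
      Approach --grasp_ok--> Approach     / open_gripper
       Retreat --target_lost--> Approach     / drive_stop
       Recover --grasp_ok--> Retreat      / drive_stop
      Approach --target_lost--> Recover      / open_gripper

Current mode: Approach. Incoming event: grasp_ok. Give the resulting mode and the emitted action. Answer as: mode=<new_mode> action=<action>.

mode=Approach action=open_gripper

current mode = Approach; filter table to that mode:
  (Approach, arrived) → (Recover, drive_stop)
  (Approach, grasp_ok) → (Approach, open_gripper)  ← event matches
  (Approach, target_lost) → (Recover, open_gripper)
event = grasp_ok selects (Approach, open_gripper)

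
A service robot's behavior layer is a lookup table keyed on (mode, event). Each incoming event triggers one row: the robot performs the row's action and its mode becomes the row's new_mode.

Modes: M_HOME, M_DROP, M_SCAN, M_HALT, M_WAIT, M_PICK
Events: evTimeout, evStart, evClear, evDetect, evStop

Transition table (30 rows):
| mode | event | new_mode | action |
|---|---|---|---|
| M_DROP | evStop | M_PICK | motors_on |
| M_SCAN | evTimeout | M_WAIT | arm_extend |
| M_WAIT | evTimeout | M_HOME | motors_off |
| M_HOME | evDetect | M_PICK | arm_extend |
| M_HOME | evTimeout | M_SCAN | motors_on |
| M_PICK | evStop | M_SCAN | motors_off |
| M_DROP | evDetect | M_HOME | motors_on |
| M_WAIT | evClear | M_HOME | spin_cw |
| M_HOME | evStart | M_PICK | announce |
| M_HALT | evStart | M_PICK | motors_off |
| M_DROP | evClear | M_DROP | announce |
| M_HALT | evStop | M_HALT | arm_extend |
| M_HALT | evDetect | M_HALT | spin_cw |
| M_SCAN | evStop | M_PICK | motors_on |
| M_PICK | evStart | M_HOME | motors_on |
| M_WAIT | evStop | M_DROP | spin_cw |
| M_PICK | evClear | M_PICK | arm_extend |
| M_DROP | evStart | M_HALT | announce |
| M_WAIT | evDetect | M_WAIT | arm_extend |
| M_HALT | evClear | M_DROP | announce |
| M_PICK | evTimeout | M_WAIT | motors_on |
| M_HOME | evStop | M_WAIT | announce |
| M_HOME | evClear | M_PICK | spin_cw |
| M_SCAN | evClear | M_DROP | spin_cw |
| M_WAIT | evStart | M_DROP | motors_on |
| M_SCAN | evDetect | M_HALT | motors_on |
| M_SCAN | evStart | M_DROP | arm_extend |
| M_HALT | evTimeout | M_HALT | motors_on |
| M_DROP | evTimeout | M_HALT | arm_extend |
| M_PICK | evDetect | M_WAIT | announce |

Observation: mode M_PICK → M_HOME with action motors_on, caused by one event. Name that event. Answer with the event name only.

evStart

try evTimeout: (M_PICK, evTimeout) → (M_WAIT, motors_on)
try evStart: (M_PICK, evStart) → (M_HOME, motors_on)  ← matches
try evClear: (M_PICK, evClear) → (M_PICK, arm_extend)
try evDetect: (M_PICK, evDetect) → (M_WAIT, announce)
try evStop: (M_PICK, evStop) → (M_SCAN, motors_off)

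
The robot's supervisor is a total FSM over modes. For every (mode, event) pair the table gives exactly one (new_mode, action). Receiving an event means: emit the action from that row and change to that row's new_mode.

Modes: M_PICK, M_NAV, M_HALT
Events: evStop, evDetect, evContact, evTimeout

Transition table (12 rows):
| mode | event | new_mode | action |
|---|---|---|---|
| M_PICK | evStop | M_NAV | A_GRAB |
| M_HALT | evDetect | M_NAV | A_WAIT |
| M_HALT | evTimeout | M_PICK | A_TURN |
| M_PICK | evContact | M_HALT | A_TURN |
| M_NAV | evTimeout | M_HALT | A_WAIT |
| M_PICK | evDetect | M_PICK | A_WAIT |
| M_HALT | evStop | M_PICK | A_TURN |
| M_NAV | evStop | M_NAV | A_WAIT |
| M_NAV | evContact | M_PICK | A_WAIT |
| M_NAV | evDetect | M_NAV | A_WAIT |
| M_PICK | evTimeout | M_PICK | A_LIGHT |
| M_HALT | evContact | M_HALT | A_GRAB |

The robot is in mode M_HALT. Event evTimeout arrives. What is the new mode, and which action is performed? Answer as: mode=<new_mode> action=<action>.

mode=M_PICK action=A_TURN

current mode = M_HALT; filter table to that mode:
  (M_HALT, evDetect) → (M_NAV, A_WAIT)
  (M_HALT, evTimeout) → (M_PICK, A_TURN)  ← event matches
  (M_HALT, evStop) → (M_PICK, A_TURN)
  (M_HALT, evContact) → (M_HALT, A_GRAB)
event = evTimeout selects (M_PICK, A_TURN)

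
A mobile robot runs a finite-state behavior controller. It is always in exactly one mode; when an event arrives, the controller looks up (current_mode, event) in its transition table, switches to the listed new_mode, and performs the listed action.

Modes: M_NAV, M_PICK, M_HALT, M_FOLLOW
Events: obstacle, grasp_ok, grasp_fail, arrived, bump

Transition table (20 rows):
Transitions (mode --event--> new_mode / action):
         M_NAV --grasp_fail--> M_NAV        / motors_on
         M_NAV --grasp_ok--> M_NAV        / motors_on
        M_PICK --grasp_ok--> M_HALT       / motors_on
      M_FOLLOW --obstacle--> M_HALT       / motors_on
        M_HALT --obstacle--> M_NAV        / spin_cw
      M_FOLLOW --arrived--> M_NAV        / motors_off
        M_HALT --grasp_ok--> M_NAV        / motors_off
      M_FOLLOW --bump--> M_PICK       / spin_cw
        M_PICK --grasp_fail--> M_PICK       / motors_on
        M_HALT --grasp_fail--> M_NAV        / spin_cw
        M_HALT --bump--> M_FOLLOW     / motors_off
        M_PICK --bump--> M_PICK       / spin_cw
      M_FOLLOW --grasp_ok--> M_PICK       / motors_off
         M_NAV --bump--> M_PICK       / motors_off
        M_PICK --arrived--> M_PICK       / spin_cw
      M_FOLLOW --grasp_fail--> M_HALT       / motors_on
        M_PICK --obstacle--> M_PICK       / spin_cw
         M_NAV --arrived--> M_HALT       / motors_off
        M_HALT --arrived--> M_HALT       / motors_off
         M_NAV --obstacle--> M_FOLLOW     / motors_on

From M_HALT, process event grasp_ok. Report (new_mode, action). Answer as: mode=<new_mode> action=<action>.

current mode = M_HALT; filter table to that mode:
  (M_HALT, obstacle) → (M_NAV, spin_cw)
  (M_HALT, grasp_ok) → (M_NAV, motors_off)  ← event matches
  (M_HALT, grasp_fail) → (M_NAV, spin_cw)
  (M_HALT, bump) → (M_FOLLOW, motors_off)
  (M_HALT, arrived) → (M_HALT, motors_off)
event = grasp_ok selects (M_NAV, motors_off)

mode=M_NAV action=motors_off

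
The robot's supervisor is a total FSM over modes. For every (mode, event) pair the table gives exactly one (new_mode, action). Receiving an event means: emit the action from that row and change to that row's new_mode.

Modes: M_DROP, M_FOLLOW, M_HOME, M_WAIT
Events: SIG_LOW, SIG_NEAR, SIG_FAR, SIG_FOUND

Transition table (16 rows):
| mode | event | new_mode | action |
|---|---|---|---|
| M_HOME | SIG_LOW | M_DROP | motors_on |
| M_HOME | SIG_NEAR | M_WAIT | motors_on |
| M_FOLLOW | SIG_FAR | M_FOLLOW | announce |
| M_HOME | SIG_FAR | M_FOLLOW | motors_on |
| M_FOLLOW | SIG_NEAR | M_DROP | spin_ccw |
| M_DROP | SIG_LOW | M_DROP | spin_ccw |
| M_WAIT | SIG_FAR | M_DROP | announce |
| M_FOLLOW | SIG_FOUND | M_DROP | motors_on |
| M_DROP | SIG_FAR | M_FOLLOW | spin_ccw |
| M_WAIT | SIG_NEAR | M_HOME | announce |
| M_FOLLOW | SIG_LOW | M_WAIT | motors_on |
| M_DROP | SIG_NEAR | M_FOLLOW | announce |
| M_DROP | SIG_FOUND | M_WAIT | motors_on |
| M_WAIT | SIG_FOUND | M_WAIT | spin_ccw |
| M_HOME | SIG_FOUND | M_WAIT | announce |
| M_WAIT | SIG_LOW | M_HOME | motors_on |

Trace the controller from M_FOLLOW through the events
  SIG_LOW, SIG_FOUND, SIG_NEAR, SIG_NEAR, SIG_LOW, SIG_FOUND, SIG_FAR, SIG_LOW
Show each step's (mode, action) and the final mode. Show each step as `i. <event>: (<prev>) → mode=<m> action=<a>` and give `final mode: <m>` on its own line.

1. SIG_LOW: (M_FOLLOW) → mode=M_WAIT action=motors_on
2. SIG_FOUND: (M_WAIT) → mode=M_WAIT action=spin_ccw
3. SIG_NEAR: (M_WAIT) → mode=M_HOME action=announce
4. SIG_NEAR: (M_HOME) → mode=M_WAIT action=motors_on
5. SIG_LOW: (M_WAIT) → mode=M_HOME action=motors_on
6. SIG_FOUND: (M_HOME) → mode=M_WAIT action=announce
7. SIG_FAR: (M_WAIT) → mode=M_DROP action=announce
8. SIG_LOW: (M_DROP) → mode=M_DROP action=spin_ccw

final mode: M_DROP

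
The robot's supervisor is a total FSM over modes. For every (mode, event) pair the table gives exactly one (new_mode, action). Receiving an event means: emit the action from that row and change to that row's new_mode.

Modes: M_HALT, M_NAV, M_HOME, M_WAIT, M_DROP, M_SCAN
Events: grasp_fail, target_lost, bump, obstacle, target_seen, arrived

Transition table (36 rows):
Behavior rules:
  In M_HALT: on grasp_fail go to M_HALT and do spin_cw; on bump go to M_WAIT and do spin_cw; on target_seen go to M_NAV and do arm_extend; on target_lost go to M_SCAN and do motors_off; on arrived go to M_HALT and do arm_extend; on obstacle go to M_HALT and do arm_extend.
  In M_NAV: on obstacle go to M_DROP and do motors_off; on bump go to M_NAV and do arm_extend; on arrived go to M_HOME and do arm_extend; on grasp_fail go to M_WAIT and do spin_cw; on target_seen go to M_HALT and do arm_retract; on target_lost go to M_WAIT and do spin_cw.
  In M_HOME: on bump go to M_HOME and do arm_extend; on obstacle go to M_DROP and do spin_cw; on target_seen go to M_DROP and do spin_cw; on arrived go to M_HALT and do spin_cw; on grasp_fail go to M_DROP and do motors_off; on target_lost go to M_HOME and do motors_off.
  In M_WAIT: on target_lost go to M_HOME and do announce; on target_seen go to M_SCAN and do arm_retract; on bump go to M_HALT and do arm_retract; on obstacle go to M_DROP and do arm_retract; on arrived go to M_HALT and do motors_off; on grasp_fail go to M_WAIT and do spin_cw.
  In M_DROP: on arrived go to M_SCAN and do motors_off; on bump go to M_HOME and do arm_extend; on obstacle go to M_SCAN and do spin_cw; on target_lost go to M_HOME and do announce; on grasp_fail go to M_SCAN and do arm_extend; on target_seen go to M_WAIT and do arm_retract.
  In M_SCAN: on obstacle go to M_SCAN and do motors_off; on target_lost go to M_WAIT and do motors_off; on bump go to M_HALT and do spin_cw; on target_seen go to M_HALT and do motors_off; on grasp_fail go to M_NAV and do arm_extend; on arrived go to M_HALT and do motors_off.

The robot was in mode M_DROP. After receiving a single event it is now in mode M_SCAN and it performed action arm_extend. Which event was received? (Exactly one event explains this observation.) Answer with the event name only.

grasp_fail

try grasp_fail: (M_DROP, grasp_fail) → (M_SCAN, arm_extend)  ← matches
try target_lost: (M_DROP, target_lost) → (M_HOME, announce)
try bump: (M_DROP, bump) → (M_HOME, arm_extend)
try obstacle: (M_DROP, obstacle) → (M_SCAN, spin_cw)
try target_seen: (M_DROP, target_seen) → (M_WAIT, arm_retract)
try arrived: (M_DROP, arrived) → (M_SCAN, motors_off)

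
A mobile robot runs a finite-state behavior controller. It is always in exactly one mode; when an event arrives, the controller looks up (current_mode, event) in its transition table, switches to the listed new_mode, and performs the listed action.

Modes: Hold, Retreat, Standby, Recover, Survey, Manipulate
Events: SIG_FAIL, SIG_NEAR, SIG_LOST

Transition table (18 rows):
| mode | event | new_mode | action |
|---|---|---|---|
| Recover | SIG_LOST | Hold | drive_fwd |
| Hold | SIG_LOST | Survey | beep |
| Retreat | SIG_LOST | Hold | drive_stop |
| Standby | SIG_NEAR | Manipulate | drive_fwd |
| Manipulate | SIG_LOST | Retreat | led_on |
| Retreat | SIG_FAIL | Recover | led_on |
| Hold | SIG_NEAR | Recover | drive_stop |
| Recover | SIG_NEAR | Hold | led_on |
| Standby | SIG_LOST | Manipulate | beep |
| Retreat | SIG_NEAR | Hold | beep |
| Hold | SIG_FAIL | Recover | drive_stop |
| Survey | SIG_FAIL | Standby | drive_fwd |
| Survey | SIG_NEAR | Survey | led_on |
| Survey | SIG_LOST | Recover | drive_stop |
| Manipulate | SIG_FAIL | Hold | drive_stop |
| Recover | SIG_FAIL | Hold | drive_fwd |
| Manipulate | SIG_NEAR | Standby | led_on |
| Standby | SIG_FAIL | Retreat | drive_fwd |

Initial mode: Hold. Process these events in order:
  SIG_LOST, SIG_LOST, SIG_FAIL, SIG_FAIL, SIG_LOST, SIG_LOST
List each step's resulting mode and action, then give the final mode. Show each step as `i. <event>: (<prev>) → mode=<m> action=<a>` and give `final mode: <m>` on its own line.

1. SIG_LOST: (Hold) → mode=Survey action=beep
2. SIG_LOST: (Survey) → mode=Recover action=drive_stop
3. SIG_FAIL: (Recover) → mode=Hold action=drive_fwd
4. SIG_FAIL: (Hold) → mode=Recover action=drive_stop
5. SIG_LOST: (Recover) → mode=Hold action=drive_fwd
6. SIG_LOST: (Hold) → mode=Survey action=beep

final mode: Survey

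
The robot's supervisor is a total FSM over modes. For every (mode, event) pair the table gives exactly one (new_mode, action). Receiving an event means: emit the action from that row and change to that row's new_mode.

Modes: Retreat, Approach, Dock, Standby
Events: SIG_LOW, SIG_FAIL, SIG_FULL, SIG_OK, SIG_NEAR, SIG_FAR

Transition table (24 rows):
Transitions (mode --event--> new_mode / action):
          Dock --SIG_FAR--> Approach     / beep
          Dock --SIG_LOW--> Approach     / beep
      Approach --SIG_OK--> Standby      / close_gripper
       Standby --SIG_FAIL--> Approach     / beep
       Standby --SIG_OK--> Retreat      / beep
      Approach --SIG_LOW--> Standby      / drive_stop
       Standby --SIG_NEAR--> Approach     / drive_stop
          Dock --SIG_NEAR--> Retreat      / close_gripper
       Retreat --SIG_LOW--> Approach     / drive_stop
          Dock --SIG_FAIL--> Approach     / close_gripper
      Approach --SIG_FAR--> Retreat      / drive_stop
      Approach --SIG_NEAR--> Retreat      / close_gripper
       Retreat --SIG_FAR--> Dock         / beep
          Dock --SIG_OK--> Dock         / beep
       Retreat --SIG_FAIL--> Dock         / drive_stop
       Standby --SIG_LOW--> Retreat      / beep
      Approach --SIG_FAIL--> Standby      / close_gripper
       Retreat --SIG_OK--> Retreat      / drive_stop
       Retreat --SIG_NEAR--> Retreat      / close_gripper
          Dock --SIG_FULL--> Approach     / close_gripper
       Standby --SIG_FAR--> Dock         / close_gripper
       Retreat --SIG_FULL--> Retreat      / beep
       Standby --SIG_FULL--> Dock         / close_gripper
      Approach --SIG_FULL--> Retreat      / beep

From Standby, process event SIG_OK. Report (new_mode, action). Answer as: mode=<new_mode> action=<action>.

mode=Retreat action=beep

current mode = Standby; filter table to that mode:
  (Standby, SIG_FAIL) → (Approach, beep)
  (Standby, SIG_OK) → (Retreat, beep)  ← event matches
  (Standby, SIG_NEAR) → (Approach, drive_stop)
  (Standby, SIG_LOW) → (Retreat, beep)
  (Standby, SIG_FAR) → (Dock, close_gripper)
  (Standby, SIG_FULL) → (Dock, close_gripper)
event = SIG_OK selects (Retreat, beep)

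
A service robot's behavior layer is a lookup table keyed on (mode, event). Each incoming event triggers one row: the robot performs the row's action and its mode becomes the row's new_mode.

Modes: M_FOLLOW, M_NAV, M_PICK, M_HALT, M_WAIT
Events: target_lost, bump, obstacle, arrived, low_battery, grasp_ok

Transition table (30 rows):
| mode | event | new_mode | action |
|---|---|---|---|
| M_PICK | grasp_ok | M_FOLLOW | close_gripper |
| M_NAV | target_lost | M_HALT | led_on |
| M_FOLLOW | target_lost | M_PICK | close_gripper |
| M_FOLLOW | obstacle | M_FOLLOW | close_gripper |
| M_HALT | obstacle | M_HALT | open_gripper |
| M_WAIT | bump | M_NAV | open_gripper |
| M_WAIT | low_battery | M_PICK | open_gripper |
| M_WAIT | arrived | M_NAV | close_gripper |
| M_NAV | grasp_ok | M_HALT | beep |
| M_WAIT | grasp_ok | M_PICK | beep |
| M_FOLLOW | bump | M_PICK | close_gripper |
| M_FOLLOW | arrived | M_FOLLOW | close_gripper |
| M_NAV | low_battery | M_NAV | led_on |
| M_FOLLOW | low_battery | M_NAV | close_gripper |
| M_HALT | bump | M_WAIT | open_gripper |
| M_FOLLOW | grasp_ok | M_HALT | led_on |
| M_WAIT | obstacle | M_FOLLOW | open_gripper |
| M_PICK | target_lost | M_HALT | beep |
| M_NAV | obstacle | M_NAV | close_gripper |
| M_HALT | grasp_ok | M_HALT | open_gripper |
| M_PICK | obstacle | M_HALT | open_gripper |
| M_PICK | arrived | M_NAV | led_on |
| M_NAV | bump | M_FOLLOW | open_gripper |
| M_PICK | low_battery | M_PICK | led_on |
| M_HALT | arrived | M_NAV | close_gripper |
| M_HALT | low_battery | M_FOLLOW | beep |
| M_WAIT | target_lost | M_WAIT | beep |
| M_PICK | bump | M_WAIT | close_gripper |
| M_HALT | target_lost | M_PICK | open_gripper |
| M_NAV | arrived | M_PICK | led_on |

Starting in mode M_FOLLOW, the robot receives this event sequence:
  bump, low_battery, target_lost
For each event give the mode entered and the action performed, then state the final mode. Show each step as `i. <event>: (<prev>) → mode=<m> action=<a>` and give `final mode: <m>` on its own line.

final mode: M_HALT

1. bump: (M_FOLLOW) → mode=M_PICK action=close_gripper
2. low_battery: (M_PICK) → mode=M_PICK action=led_on
3. target_lost: (M_PICK) → mode=M_HALT action=beep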